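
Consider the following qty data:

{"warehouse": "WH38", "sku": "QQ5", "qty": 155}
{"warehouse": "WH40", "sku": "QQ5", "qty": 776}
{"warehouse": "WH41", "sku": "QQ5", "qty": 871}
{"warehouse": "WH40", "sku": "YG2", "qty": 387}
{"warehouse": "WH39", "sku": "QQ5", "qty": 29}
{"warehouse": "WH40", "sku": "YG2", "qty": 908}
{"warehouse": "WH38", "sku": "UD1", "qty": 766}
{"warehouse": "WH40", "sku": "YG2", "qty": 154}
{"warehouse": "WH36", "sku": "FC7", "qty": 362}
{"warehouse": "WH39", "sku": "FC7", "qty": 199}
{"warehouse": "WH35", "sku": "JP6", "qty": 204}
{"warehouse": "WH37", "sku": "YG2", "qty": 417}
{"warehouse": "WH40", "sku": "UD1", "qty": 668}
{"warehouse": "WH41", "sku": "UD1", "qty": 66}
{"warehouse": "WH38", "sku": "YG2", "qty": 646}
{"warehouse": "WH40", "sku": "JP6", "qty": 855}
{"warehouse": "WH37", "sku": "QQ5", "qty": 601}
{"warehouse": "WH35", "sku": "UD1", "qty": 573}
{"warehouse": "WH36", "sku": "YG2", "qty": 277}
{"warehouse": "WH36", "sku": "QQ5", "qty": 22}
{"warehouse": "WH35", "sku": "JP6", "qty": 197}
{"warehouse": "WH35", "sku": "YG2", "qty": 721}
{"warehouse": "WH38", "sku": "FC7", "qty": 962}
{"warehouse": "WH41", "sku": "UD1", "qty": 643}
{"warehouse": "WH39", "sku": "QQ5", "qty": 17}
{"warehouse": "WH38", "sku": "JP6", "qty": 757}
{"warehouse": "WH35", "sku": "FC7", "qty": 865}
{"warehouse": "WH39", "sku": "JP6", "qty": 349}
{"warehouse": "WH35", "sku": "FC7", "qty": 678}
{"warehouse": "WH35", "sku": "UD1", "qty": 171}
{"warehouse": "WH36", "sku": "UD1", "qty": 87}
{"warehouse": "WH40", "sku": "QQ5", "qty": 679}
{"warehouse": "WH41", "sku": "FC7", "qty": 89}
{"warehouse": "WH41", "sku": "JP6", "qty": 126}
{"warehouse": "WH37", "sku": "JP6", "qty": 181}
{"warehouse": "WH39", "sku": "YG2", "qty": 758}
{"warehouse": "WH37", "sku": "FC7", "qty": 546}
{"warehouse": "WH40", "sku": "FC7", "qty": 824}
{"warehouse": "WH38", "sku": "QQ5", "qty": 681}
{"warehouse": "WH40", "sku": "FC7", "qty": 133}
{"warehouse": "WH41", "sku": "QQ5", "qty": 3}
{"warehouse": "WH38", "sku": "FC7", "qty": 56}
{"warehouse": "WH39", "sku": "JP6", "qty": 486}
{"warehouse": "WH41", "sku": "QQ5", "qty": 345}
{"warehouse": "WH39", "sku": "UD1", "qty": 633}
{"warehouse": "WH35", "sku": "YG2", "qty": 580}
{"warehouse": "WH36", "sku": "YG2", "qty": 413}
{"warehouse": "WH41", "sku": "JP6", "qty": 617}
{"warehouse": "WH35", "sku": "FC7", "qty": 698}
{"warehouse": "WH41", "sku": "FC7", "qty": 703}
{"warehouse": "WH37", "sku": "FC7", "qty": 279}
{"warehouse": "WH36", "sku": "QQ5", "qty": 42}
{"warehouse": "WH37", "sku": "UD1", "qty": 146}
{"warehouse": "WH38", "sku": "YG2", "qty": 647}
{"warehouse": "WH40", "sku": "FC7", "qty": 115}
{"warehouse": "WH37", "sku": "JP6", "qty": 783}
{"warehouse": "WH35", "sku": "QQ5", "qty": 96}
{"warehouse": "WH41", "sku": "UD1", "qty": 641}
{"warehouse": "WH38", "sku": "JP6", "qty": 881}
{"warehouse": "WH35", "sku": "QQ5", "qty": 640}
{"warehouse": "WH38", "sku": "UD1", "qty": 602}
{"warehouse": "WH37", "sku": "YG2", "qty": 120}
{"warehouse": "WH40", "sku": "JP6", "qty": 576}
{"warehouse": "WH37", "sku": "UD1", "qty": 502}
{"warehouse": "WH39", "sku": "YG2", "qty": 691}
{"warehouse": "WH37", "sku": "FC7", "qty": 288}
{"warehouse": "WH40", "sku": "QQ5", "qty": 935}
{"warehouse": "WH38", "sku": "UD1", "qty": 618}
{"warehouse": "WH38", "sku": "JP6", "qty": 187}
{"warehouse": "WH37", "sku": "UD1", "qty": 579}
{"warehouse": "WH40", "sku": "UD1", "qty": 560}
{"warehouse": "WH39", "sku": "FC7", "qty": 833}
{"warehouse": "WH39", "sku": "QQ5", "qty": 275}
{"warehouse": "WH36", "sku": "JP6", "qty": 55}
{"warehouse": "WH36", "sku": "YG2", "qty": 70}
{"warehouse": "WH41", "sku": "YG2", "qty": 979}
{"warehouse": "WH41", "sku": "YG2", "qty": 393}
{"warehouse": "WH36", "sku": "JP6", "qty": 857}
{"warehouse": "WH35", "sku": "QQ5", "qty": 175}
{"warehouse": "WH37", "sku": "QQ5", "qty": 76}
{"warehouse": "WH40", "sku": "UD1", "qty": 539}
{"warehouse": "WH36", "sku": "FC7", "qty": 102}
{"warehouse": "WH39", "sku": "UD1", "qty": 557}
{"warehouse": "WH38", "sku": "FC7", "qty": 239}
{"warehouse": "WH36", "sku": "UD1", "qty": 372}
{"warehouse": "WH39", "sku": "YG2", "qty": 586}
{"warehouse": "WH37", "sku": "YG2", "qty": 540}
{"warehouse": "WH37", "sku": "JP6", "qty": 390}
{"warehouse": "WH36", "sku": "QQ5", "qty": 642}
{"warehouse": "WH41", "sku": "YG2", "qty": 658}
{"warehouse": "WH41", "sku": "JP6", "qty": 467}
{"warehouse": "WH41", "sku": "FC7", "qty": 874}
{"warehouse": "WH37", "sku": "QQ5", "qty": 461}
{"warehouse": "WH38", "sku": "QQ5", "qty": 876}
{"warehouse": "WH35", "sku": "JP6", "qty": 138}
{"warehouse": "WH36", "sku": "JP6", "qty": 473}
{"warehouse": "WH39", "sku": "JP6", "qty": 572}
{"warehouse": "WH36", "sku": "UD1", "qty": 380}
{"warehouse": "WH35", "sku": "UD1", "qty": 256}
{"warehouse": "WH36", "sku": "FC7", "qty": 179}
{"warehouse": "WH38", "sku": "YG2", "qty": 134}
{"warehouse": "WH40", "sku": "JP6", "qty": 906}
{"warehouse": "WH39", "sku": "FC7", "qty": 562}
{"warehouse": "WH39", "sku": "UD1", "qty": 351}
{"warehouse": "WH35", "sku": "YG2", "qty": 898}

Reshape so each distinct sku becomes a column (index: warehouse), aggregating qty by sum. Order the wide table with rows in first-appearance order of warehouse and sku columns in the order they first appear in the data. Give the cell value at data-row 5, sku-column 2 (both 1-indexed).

760

With rows in first-appearance order of warehouse, row 5 is warehouse=WH36. sku columns in first-appearance order: QQ5, YG2, UD1, FC7, JP6; column 2 is YG2.
Long rows with warehouse=WH36, sku=YG2: 277 + 413 + 70 = 760.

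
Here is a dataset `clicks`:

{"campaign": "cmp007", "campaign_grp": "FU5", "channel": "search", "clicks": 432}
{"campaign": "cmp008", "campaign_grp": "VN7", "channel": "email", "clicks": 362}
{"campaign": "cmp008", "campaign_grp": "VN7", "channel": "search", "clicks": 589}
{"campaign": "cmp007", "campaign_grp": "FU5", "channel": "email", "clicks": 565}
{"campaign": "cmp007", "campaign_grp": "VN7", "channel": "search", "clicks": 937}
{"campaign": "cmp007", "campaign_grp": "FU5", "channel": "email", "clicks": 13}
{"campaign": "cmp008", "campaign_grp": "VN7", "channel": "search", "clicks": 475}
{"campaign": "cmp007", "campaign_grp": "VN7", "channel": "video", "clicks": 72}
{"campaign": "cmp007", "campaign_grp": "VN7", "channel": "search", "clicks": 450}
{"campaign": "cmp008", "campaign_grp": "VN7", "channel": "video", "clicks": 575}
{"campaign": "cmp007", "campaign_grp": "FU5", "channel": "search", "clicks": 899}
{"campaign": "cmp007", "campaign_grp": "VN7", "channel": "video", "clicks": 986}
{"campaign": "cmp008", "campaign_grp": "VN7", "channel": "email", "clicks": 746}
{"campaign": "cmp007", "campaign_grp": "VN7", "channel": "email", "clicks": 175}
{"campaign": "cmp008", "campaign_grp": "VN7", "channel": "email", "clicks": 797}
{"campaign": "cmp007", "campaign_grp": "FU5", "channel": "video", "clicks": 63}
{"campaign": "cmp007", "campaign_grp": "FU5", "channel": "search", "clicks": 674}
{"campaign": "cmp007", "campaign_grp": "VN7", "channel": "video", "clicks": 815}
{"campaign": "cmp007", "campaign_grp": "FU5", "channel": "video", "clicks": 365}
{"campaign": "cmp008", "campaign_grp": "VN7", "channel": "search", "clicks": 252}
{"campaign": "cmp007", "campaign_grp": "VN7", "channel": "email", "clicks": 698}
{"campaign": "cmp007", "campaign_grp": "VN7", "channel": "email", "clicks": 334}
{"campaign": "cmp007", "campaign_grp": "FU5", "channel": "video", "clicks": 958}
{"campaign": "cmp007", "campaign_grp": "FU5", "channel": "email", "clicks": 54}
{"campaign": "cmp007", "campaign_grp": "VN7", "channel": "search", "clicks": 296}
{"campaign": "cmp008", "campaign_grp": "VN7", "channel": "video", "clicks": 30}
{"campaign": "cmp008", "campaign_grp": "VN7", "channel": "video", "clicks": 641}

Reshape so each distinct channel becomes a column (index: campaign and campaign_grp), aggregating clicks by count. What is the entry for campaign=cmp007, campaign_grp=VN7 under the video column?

3

Rows with campaign=cmp007, campaign_grp=VN7 and channel=video: clicks values are 72, 986, 815.
3 rows match — count = 3.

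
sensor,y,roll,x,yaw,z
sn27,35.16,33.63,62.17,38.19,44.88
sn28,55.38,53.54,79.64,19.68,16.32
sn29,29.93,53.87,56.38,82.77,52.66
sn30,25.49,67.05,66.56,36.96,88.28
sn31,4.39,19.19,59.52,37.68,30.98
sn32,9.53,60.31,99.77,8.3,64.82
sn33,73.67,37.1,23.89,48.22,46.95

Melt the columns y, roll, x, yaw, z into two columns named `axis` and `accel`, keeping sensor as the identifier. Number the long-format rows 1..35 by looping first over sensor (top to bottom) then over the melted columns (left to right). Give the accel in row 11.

29.93

35 rows total (7 × 5). Row 11: index ⌊(11-1)/5⌋ = 2 into sensor → sn29; (11-1) mod 5 = 0 into the melted columns → y.
So row 11 is (sn29, y, 29.93); accel = 29.93.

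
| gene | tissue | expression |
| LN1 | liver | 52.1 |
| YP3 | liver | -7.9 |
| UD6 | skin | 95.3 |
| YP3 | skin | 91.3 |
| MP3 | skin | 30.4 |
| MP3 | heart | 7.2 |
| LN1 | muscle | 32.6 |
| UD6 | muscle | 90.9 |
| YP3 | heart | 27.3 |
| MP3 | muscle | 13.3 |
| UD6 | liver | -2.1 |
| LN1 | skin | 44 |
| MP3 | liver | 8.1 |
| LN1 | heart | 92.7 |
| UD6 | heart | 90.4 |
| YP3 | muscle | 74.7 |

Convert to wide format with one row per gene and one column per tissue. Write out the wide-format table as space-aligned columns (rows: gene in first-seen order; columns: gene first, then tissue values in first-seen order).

Columns: gene plus the 4 distinct tissue values (liver, skin, heart, muscle).
For example, row LN1 column liver takes expression=52.1 from the long row (LN1, liver).

gene  liver  skin  heart  muscle
LN1   52.1   44    92.7   32.6  
YP3   -7.9   91.3  27.3   74.7  
UD6   -2.1   95.3  90.4   90.9  
MP3   8.1    30.4  7.2    13.3  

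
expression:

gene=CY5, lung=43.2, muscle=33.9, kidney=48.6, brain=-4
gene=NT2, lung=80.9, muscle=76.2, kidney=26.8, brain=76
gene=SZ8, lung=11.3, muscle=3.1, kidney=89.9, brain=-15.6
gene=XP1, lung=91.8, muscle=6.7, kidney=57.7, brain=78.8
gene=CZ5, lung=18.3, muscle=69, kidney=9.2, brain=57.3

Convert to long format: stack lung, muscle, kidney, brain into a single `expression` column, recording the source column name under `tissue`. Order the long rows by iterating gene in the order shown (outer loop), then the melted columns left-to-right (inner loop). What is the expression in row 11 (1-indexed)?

89.9

20 rows total (5 × 4). Row 11: index ⌊(11-1)/4⌋ = 2 into gene → SZ8; (11-1) mod 4 = 2 into the melted columns → kidney.
So row 11 is (SZ8, kidney, 89.9); expression = 89.9.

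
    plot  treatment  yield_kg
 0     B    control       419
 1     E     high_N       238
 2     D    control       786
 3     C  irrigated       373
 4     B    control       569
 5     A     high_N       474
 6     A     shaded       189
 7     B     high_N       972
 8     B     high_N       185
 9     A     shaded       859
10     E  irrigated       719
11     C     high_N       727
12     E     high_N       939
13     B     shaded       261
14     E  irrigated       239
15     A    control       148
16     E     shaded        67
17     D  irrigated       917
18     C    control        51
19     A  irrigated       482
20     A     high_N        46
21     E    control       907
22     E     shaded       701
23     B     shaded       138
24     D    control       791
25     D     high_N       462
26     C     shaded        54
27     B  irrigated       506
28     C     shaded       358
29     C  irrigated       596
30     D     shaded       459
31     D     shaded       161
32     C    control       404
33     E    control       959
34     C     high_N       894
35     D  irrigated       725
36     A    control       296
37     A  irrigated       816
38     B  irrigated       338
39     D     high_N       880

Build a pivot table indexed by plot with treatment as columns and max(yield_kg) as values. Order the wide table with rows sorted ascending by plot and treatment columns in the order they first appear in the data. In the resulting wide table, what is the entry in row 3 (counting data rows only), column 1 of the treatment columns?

404

With rows sorted ascending by plot, row 3 is plot=C. treatment columns in first-appearance order: control, high_N, irrigated, shaded; column 1 is control.
Long rows with plot=C, treatment=control: max(51, 404) = 404.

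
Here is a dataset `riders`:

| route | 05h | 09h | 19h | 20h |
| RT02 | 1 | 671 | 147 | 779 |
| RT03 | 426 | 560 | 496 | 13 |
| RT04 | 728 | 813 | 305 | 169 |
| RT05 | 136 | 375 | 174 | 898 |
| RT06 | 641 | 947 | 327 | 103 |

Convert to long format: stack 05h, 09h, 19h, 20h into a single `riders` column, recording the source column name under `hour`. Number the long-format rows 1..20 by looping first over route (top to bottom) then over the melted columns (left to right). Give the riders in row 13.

20 rows total (5 × 4). Row 13: index ⌊(13-1)/4⌋ = 3 into route → RT05; (13-1) mod 4 = 0 into the melted columns → 05h.
So row 13 is (RT05, 05h, 136); riders = 136.

136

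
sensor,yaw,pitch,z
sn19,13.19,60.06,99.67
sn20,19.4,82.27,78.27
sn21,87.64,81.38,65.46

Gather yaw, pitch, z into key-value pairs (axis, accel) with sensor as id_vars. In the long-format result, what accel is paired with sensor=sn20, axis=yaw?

19.4

Unpivoting turns each (sensor, wide-column) pair into one long row.
The wide cell at row sn20, column yaw holds 19.4, so the long row (sn20, yaw) has accel=19.4.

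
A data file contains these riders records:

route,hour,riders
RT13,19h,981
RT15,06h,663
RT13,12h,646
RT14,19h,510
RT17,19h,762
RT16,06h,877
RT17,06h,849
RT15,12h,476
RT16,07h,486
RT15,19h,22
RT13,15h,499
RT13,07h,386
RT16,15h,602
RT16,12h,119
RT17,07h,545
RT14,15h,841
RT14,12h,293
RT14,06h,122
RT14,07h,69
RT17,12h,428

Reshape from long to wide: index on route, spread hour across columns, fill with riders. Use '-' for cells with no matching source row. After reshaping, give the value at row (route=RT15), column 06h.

663

The long row with route=RT15, hour=06h has riders=663.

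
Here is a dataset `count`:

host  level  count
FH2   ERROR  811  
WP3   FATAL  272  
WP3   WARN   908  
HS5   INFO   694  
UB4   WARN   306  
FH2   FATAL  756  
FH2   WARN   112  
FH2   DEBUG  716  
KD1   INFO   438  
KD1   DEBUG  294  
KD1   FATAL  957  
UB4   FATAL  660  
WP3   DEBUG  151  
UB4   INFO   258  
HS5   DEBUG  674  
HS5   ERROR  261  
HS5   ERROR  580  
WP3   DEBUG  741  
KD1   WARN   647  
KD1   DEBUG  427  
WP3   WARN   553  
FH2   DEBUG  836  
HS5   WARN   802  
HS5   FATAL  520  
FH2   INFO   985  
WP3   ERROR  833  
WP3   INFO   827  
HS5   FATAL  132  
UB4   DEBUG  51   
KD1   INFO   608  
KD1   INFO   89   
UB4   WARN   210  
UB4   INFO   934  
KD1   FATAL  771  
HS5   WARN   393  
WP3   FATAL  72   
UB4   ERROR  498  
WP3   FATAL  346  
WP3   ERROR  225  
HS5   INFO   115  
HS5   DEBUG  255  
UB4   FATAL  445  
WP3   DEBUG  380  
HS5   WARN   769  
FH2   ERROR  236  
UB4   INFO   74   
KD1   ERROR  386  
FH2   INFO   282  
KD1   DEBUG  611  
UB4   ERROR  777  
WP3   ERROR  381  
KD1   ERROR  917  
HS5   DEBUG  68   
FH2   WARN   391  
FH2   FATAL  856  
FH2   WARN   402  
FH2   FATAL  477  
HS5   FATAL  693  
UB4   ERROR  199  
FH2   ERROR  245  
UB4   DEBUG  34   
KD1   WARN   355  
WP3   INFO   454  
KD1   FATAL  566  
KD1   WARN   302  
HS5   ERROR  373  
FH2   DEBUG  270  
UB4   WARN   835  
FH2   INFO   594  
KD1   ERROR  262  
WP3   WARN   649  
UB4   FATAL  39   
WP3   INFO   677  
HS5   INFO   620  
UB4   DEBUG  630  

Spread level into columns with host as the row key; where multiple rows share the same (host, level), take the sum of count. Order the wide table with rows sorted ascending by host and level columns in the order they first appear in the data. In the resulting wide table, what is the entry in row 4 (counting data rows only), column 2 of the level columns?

1144

With rows sorted ascending by host, row 4 is host=UB4. level columns in first-appearance order: ERROR, FATAL, WARN, INFO, DEBUG; column 2 is FATAL.
Long rows with host=UB4, level=FATAL: 660 + 445 + 39 = 1144.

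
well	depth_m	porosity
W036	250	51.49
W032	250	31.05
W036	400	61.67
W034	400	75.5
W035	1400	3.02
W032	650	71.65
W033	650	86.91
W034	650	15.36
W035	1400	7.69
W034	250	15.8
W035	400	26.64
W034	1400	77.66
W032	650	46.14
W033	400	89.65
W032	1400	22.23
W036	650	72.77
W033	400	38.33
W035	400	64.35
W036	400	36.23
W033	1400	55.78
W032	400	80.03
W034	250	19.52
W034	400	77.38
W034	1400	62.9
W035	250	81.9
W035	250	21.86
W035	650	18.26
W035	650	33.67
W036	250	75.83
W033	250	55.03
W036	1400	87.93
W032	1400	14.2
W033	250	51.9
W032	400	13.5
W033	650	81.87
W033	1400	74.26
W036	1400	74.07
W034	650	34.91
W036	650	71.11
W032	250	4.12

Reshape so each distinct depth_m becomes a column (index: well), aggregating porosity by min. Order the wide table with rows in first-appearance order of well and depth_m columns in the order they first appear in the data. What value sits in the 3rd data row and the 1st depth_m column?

15.8

With rows in first-appearance order of well, row 3 is well=W034. depth_m columns in first-appearance order: 250, 400, 1400, 650; column 1 is 250.
Long rows with well=W034, depth_m=250: min(15.8, 19.52) = 15.8.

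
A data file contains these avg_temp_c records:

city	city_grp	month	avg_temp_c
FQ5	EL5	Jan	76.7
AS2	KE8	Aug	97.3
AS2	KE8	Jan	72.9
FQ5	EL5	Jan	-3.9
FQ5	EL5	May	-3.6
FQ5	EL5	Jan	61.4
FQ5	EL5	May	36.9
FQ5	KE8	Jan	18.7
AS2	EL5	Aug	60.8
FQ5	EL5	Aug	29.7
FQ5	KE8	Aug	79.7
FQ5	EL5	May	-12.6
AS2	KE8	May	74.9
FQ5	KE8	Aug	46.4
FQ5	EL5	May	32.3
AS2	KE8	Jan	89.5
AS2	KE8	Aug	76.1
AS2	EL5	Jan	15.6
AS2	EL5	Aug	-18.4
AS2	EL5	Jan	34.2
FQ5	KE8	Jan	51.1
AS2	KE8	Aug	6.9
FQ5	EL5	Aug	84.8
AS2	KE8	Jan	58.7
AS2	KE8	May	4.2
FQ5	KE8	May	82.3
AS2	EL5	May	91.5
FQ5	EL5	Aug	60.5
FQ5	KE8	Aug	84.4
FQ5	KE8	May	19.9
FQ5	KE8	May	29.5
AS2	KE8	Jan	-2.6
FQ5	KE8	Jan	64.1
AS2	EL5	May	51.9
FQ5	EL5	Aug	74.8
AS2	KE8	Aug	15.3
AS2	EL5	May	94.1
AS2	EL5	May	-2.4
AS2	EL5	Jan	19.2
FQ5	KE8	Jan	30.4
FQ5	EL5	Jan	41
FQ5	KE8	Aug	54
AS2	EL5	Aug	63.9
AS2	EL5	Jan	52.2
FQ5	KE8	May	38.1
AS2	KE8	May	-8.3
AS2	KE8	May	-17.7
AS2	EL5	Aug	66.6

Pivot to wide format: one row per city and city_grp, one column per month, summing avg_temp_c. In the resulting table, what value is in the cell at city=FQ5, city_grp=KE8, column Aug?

264.5

Rows with city=FQ5, city_grp=KE8 and month=Aug: avg_temp_c values are 79.7, 46.4, 84.4, 54.
79.7 + 46.4 + 84.4 + 54 = 264.5.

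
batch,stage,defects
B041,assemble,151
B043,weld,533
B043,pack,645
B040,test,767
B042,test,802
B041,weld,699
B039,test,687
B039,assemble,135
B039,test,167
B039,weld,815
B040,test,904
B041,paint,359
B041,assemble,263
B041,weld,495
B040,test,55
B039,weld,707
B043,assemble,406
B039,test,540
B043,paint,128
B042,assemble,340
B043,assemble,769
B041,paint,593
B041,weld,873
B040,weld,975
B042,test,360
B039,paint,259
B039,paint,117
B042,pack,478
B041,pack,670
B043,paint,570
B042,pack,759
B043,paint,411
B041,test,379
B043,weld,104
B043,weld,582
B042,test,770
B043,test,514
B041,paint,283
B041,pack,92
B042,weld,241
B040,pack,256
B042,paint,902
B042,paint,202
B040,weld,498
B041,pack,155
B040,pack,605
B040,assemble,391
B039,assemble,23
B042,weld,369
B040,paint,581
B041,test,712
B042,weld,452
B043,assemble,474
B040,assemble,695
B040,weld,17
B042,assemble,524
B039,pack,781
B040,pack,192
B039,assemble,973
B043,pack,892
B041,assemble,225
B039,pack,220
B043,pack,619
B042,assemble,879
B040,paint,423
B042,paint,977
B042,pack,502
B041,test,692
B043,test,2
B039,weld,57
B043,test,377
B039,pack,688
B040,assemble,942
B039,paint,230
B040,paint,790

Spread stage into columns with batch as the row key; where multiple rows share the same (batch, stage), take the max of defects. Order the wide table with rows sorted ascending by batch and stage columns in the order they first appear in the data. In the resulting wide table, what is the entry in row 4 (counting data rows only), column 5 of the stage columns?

977

With rows sorted ascending by batch, row 4 is batch=B042. stage columns in first-appearance order: assemble, weld, pack, test, paint; column 5 is paint.
Long rows with batch=B042, stage=paint: max(902, 202, 977) = 977.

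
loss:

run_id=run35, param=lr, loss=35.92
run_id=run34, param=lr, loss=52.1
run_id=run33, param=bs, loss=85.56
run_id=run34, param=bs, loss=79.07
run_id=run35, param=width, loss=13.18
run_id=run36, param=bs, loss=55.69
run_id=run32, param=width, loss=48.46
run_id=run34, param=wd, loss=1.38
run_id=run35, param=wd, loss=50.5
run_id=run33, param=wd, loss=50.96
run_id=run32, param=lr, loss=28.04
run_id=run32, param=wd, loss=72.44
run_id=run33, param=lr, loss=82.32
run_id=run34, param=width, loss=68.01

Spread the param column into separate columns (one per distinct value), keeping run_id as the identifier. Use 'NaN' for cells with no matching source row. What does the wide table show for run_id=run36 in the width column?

NaN

No long-format row has run_id=run36 and param=width, so the cell is NaN.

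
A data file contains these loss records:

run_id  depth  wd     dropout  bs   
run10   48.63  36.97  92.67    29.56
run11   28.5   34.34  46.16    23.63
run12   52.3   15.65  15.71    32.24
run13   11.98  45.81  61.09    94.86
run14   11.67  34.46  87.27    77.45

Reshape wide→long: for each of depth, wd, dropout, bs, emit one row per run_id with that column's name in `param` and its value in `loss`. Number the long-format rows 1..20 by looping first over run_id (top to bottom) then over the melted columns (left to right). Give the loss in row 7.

46.16

20 rows total (5 × 4). Row 7: index ⌊(7-1)/4⌋ = 1 into run_id → run11; (7-1) mod 4 = 2 into the melted columns → dropout.
So row 7 is (run11, dropout, 46.16); loss = 46.16.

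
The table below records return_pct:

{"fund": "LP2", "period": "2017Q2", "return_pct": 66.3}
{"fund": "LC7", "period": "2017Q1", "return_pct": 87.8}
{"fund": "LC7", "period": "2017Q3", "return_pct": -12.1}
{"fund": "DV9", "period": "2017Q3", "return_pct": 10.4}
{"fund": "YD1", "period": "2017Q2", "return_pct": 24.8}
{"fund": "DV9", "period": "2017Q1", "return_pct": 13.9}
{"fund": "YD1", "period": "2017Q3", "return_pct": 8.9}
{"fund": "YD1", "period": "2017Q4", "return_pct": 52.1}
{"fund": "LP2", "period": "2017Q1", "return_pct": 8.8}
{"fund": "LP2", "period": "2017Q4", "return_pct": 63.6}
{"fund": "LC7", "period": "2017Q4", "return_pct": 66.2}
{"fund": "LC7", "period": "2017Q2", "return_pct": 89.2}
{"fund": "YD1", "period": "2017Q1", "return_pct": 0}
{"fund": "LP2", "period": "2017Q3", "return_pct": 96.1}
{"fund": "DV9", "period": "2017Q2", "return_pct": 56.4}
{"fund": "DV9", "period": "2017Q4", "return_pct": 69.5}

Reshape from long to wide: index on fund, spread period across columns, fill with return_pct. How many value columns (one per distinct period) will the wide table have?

4

4 distinct period values: 2017Q1, 2017Q2, 2017Q3, 2017Q4.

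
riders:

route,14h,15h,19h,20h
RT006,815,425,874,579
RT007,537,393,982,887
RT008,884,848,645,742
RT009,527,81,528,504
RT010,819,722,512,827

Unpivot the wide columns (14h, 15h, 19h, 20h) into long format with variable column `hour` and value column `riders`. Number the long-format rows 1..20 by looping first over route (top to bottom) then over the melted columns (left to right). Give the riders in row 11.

645

20 rows total (5 × 4). Row 11: index ⌊(11-1)/4⌋ = 2 into route → RT008; (11-1) mod 4 = 2 into the melted columns → 19h.
So row 11 is (RT008, 19h, 645); riders = 645.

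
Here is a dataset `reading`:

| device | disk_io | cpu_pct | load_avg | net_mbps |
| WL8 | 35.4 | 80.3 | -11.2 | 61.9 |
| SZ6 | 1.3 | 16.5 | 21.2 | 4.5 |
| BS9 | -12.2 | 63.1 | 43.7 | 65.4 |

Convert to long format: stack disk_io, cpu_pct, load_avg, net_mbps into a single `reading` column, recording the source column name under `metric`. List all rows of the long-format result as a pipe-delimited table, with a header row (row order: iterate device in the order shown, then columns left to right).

Each (device, column) pair becomes one row: 3 × 4 = 12 rows.
For example, (WL8, disk_io) → reading=35.4.

| device | metric | reading |
| WL8 | disk_io | 35.4 |
| WL8 | cpu_pct | 80.3 |
| WL8 | load_avg | -11.2 |
| WL8 | net_mbps | 61.9 |
| SZ6 | disk_io | 1.3 |
| SZ6 | cpu_pct | 16.5 |
| SZ6 | load_avg | 21.2 |
| SZ6 | net_mbps | 4.5 |
| BS9 | disk_io | -12.2 |
| BS9 | cpu_pct | 63.1 |
| BS9 | load_avg | 43.7 |
| BS9 | net_mbps | 65.4 |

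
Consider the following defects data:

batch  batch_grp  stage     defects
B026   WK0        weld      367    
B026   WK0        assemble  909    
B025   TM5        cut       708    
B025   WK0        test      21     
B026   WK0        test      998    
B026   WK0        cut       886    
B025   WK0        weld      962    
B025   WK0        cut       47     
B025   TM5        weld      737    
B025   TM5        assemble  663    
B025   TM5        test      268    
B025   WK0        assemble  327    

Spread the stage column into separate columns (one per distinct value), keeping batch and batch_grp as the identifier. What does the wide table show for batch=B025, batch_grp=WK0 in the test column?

21

Wide layout: rows indexed by batch and batch_grp, columns are the 4 distinct stage values (weld, assemble, cut, test).
Cell (batch=B025, batch_grp=WK0, stage=test) draws from the long row where batch=B025, batch_grp=WK0 and stage=test, which has defects=21.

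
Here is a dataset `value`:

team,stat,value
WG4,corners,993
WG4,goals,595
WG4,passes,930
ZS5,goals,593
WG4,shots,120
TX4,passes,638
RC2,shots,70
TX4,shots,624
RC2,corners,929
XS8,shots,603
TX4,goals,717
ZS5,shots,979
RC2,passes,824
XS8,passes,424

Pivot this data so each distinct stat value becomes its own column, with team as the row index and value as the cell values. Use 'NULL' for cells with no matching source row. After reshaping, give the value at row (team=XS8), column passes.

The long row with team=XS8, stat=passes has value=424.

424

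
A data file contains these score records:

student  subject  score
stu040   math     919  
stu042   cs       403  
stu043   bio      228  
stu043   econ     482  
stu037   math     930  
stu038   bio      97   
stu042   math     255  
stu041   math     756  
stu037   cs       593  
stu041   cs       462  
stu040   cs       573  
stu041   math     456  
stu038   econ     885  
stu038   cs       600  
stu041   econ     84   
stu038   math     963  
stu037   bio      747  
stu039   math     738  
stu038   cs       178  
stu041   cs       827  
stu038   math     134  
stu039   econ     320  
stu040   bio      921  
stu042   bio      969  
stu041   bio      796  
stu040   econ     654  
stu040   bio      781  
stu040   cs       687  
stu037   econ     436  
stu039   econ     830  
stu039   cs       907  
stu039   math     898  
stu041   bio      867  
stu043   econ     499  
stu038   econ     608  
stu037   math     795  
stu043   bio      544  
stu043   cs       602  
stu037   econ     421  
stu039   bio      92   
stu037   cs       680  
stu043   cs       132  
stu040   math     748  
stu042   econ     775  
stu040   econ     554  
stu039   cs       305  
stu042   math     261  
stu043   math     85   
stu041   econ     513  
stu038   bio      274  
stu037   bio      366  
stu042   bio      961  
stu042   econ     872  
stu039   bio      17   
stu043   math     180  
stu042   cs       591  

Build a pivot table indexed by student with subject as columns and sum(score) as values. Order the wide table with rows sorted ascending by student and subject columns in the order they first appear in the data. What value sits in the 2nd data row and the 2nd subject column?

778

With rows sorted ascending by student, row 2 is student=stu038. subject columns in first-appearance order: math, cs, bio, econ; column 2 is cs.
Long rows with student=stu038, subject=cs: 600 + 178 = 778.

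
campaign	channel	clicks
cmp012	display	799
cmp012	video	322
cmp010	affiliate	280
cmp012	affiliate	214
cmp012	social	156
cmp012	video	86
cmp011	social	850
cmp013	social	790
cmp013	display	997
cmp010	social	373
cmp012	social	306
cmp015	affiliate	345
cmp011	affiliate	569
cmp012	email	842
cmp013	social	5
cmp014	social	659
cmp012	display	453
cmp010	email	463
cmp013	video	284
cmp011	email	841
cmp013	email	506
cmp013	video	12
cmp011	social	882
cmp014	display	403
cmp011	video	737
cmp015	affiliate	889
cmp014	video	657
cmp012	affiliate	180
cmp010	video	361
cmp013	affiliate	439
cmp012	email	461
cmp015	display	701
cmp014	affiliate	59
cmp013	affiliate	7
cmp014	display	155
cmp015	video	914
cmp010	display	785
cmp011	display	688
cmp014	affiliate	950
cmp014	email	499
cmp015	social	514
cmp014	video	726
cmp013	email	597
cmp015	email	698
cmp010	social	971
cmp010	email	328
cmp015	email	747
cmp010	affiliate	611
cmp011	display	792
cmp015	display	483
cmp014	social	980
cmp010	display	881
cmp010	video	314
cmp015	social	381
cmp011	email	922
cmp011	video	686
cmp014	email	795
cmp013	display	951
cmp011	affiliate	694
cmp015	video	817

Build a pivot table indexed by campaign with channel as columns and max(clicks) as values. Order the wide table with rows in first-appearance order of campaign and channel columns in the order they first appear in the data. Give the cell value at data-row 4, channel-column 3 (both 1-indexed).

439

With rows in first-appearance order of campaign, row 4 is campaign=cmp013. channel columns in first-appearance order: display, video, affiliate, social, email; column 3 is affiliate.
Long rows with campaign=cmp013, channel=affiliate: max(439, 7) = 439.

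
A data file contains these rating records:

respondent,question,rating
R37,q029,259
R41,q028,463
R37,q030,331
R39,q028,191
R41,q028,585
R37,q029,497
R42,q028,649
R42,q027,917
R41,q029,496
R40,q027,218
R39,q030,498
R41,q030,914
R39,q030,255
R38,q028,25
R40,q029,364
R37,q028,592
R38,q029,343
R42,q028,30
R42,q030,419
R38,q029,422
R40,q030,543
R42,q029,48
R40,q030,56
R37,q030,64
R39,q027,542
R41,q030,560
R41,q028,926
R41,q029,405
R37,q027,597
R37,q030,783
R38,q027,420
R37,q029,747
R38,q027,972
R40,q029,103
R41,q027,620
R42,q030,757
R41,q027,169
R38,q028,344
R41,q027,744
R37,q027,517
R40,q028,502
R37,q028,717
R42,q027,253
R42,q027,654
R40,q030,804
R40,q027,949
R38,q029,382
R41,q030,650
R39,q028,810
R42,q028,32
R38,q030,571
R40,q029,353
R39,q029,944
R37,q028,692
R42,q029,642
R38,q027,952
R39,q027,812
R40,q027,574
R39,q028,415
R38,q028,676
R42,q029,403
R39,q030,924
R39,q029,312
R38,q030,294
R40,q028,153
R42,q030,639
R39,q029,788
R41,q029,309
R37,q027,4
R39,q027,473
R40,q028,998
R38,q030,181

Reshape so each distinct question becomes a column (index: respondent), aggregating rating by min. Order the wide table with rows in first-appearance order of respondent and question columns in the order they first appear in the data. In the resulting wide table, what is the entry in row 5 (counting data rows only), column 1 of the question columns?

With rows in first-appearance order of respondent, row 5 is respondent=R40. question columns in first-appearance order: q029, q028, q030, q027; column 1 is q029.
Long rows with respondent=R40, question=q029: min(364, 103, 353) = 103.

103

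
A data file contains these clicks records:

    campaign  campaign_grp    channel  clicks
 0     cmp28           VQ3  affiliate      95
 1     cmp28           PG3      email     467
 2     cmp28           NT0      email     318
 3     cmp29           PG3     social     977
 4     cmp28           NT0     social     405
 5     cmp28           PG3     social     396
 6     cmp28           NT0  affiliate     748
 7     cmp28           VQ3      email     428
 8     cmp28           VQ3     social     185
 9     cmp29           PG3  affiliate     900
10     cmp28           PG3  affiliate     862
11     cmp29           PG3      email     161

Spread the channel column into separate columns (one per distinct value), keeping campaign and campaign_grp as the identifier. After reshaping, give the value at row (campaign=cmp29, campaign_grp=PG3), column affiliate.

900

Wide layout: rows indexed by campaign and campaign_grp, columns are the 3 distinct channel values (affiliate, email, social).
Cell (campaign=cmp29, campaign_grp=PG3, channel=affiliate) draws from the long row where campaign=cmp29, campaign_grp=PG3 and channel=affiliate, which has clicks=900.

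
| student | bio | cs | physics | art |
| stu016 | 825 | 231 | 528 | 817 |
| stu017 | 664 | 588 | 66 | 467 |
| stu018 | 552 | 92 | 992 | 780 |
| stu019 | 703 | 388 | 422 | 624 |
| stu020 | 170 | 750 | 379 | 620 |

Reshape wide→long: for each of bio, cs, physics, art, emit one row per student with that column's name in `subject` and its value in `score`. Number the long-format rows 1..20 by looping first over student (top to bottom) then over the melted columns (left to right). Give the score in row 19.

20 rows total (5 × 4). Row 19: index ⌊(19-1)/4⌋ = 4 into student → stu020; (19-1) mod 4 = 2 into the melted columns → physics.
So row 19 is (stu020, physics, 379); score = 379.

379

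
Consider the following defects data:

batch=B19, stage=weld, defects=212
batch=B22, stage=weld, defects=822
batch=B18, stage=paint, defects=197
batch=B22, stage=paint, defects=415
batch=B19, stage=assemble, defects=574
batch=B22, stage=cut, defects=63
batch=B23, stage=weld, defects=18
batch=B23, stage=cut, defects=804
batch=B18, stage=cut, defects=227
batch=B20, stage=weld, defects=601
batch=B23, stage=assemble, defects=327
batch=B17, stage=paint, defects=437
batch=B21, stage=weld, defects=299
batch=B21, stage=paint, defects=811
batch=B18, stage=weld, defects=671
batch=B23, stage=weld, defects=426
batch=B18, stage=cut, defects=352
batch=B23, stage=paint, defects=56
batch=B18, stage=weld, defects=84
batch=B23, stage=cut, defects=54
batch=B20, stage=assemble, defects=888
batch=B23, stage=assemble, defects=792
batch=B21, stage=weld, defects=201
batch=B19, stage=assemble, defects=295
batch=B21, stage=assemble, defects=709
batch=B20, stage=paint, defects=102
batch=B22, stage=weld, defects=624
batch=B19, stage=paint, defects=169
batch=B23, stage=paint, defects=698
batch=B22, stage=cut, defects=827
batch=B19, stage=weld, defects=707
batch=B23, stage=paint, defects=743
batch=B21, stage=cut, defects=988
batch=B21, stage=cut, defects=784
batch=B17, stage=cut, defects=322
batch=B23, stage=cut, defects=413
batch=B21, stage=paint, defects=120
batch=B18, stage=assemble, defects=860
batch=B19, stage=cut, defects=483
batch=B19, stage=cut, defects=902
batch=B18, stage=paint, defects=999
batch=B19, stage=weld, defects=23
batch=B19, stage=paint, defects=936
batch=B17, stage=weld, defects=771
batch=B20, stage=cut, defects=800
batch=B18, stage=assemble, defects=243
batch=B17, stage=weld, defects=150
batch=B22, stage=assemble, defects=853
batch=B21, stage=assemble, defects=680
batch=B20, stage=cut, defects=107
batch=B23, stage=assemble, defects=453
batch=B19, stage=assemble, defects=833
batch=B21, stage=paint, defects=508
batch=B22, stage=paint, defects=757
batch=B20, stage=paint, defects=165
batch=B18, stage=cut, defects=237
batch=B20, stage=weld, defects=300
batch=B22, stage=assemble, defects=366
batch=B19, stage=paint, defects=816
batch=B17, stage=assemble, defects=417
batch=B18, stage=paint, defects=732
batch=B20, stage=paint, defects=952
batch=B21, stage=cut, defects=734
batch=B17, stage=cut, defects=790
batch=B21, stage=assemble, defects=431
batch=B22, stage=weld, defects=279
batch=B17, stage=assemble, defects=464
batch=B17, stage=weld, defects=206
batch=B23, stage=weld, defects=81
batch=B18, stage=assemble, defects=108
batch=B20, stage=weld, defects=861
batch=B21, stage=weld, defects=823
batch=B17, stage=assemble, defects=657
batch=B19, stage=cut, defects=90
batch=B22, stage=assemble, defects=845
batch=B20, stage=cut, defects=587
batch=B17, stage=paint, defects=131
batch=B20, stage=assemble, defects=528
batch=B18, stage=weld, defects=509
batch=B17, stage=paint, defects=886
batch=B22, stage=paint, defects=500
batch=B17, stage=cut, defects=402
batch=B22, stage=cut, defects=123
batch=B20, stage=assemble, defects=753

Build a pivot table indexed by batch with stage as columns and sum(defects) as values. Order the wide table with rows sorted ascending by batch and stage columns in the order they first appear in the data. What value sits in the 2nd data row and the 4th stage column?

816

With rows sorted ascending by batch, row 2 is batch=B18. stage columns in first-appearance order: weld, paint, assemble, cut; column 4 is cut.
Long rows with batch=B18, stage=cut: 227 + 352 + 237 = 816.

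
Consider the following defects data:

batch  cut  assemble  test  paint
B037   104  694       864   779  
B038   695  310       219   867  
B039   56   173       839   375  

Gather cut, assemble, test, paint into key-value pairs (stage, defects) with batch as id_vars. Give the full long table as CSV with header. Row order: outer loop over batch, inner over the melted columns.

batch,stage,defects
B037,cut,104
B037,assemble,694
B037,test,864
B037,paint,779
B038,cut,695
B038,assemble,310
B038,test,219
B038,paint,867
B039,cut,56
B039,assemble,173
B039,test,839
B039,paint,375

Each (batch, column) pair becomes one row: 3 × 4 = 12 rows.
For example, (B037, cut) → defects=104.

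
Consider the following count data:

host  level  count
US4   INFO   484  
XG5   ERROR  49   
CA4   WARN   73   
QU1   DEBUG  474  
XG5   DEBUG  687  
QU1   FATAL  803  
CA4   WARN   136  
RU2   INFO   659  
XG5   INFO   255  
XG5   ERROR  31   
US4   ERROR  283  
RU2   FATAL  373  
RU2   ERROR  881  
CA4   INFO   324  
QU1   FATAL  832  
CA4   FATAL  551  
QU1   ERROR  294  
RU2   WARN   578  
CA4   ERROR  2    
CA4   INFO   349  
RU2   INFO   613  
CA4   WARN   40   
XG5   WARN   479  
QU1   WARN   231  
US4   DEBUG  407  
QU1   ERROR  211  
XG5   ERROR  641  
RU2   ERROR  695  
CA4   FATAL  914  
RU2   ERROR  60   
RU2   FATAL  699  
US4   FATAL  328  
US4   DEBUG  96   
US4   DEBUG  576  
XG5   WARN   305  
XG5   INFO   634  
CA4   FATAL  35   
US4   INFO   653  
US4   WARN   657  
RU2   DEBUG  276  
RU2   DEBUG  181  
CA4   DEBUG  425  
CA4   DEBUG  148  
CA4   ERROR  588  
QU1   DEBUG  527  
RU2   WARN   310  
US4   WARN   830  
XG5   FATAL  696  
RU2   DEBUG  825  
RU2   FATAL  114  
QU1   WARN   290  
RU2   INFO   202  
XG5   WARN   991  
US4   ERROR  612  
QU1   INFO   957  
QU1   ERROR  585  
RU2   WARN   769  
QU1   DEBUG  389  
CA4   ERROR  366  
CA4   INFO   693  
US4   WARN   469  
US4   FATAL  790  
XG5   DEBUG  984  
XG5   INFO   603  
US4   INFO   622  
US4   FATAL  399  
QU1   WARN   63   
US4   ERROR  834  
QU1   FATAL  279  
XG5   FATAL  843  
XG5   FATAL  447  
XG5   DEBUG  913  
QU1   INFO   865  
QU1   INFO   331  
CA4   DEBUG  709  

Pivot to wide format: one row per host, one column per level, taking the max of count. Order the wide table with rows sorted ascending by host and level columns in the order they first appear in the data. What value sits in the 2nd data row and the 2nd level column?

With rows sorted ascending by host, row 2 is host=QU1. level columns in first-appearance order: INFO, ERROR, WARN, DEBUG, FATAL; column 2 is ERROR.
Long rows with host=QU1, level=ERROR: max(294, 211, 585) = 585.

585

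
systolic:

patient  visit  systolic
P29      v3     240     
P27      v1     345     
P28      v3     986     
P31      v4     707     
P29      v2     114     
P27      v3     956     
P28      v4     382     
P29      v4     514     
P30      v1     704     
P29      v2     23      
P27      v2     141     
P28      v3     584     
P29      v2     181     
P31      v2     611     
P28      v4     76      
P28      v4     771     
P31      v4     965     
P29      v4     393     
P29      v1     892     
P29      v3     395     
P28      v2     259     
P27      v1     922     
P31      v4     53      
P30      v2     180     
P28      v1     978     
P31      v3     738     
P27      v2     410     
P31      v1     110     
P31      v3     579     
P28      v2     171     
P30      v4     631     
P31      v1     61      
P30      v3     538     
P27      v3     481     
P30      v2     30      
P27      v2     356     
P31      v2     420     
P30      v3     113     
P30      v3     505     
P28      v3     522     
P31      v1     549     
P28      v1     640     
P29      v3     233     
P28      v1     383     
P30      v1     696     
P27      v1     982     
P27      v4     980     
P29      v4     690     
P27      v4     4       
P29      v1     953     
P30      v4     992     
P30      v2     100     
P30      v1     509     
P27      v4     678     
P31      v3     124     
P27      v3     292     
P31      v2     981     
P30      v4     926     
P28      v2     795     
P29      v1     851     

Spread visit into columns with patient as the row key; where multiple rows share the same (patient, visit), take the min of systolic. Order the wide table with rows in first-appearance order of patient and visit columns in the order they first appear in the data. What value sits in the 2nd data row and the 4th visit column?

With rows in first-appearance order of patient, row 2 is patient=P27. visit columns in first-appearance order: v3, v1, v4, v2; column 4 is v2.
Long rows with patient=P27, visit=v2: min(141, 410, 356) = 141.

141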